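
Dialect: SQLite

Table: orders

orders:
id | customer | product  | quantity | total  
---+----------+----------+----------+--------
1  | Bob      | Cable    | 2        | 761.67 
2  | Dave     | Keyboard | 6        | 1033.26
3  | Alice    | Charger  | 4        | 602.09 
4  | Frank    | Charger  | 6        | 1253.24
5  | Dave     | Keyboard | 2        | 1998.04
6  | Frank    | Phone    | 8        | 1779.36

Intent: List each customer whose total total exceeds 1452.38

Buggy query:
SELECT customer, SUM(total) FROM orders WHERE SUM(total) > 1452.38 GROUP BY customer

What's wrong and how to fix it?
Bug: WHERE runs before GROUP BY, so aggregates aren't available there

Fix: Move the aggregate condition to a HAVING clause

Corrected query:
SELECT customer, SUM(total) FROM orders GROUP BY customer HAVING SUM(total) > 1452.38

Result:
customer | SUM(total)
---------+-----------
Dave     | 3031.3    
Frank    | 3032.6    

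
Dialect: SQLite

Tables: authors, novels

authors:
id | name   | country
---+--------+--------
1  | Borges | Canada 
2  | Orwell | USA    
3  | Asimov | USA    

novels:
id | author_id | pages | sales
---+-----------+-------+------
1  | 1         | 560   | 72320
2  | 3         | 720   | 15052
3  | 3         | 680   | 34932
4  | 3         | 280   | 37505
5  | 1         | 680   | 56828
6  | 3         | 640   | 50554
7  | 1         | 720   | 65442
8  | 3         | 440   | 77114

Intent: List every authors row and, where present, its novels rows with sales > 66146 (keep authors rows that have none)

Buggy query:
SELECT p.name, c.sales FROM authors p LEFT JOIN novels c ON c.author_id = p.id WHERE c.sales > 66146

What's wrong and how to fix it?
Bug: A WHERE condition on the right-hand table after LEFT JOIN drops unmatched parents

Fix: Put 'c.sales > 66146' in the JOIN's ON clause instead of WHERE

Corrected query:
SELECT p.name, c.sales FROM authors p LEFT JOIN novels c ON c.author_id = p.id AND c.sales > 66146

Result:
name   | sales
-------+------
Borges | 72320
Orwell | NULL 
Asimov | 77114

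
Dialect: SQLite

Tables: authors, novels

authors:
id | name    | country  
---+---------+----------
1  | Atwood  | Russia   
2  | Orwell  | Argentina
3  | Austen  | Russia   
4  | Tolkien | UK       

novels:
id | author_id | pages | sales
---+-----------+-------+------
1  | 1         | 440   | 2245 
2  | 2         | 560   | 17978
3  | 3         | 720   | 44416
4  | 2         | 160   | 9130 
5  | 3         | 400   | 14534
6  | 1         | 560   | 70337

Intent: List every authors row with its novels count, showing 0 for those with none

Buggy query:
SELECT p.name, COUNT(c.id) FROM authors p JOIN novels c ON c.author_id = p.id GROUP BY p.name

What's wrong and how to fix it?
Bug: INNER JOIN drops authors rows that have no matching novels rows

Fix: Use LEFT JOIN so parents without children still appear (COUNT(c.id) gives 0)

Corrected query:
SELECT p.name, COUNT(c.id) FROM authors p LEFT JOIN novels c ON c.author_id = p.id GROUP BY p.name

Result:
name    | COUNT(c.id)
--------+------------
Atwood  | 2          
Austen  | 2          
Orwell  | 2          
Tolkien | 0          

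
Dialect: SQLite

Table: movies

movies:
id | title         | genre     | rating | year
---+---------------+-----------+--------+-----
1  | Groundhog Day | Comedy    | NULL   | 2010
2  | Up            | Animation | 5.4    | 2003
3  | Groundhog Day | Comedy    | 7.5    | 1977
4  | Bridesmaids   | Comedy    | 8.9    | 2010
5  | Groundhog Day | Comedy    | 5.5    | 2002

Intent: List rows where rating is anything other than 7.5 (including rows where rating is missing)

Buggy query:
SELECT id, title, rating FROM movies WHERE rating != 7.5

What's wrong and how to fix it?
Bug: 'rating != 7.5' is unknown when rating is NULL, so NULL rows are silently excluded

Fix: Add an explicit OR rating IS NULL to include the missing-value rows

Corrected query:
SELECT id, title, rating FROM movies WHERE rating != 7.5 OR rating IS NULL

Result:
id | title         | rating
---+---------------+-------
1  | Groundhog Day | NULL  
2  | Up            | 5.4   
4  | Bridesmaids   | 8.9   
5  | Groundhog Day | 5.5   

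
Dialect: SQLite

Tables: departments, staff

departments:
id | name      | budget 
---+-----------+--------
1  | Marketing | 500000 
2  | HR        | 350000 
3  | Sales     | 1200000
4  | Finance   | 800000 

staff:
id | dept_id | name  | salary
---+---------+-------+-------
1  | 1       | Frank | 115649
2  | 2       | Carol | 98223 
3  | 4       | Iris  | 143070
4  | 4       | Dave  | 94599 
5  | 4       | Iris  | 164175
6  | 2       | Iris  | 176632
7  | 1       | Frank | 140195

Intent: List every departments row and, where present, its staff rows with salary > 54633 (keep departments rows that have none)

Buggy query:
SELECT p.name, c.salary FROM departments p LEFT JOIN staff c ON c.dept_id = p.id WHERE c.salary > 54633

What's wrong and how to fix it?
Bug: A WHERE condition on the right-hand table after LEFT JOIN drops unmatched parents

Fix: Move the right-table condition into the ON clause so unmatched parents are kept

Corrected query:
SELECT p.name, c.salary FROM departments p LEFT JOIN staff c ON c.dept_id = p.id AND c.salary > 54633

Result:
name      | salary
----------+-------
Marketing | 115649
Marketing | 140195
HR        | 98223 
HR        | 176632
Sales     | NULL  
Finance   | 94599 
Finance   | 143070
Finance   | 164175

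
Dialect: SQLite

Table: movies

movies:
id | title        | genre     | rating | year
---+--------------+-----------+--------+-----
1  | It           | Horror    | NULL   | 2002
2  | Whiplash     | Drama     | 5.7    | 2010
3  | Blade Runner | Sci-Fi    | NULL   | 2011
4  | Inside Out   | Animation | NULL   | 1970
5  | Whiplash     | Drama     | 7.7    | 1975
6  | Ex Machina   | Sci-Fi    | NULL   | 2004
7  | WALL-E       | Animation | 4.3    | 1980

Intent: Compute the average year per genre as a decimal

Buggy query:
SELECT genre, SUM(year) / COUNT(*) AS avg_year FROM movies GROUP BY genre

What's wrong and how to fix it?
Bug: SUM(year) and COUNT(*) are both integers; the division truncates the fractional part

Fix: Cast one side to REAL so the division keeps the fractional part

Corrected query:
SELECT genre, SUM(year) * 1.0 / COUNT(*) AS avg_year FROM movies GROUP BY genre

Result:
genre     | avg_year
----------+---------
Animation | 1975    
Drama     | 1992.5  
Horror    | 2002    
Sci-Fi    | 2007.5  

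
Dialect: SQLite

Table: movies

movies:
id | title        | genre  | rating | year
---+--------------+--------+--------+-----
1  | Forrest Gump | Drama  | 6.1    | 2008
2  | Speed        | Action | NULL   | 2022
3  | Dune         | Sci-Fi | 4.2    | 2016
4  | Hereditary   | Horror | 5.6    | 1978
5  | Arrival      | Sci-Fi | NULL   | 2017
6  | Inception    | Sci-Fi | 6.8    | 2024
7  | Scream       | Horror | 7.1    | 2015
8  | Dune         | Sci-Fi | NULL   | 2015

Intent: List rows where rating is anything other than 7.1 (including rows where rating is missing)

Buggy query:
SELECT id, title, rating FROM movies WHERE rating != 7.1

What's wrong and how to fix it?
Bug: Inequality against NULL is unknown, not true; rows with NULL are dropped

Fix: Handle NULL separately with IS NULL alongside the inequality

Corrected query:
SELECT id, title, rating FROM movies WHERE rating != 7.1 OR rating IS NULL

Result:
id | title        | rating
---+--------------+-------
1  | Forrest Gump | 6.1   
2  | Speed        | NULL  
3  | Dune         | 4.2   
4  | Hereditary   | 5.6   
5  | Arrival      | NULL  
6  | Inception    | 6.8   
8  | Dune         | NULL  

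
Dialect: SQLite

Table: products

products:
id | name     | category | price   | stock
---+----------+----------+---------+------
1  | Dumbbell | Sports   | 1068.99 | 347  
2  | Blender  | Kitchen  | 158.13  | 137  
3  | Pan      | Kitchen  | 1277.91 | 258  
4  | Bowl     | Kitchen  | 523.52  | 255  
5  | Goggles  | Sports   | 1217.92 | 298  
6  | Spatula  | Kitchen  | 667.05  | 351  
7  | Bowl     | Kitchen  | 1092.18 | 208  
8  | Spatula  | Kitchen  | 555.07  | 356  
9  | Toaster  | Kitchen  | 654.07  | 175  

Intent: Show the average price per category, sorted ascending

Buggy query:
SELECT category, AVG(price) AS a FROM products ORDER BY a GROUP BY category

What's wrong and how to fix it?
Bug: GROUP BY must precede ORDER BY

Fix: Reorder: SELECT … FROM … GROUP BY … ORDER BY …

Corrected query:
SELECT category, AVG(price) AS a FROM products GROUP BY category ORDER BY a

Result:
category | a       
---------+---------
Kitchen  | 703.99  
Sports   | 1143.455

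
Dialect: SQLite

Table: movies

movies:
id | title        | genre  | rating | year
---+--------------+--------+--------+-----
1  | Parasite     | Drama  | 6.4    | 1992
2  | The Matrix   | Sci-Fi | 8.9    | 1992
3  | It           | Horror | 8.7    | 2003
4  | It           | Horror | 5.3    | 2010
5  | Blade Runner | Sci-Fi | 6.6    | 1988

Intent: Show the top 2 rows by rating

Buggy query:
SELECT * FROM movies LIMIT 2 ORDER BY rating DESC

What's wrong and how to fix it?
Bug: ORDER BY cannot follow LIMIT; LIMIT is the final clause

Fix: Swap the clauses: ORDER BY first, then LIMIT

Corrected query:
SELECT * FROM movies ORDER BY rating DESC LIMIT 2

Result:
id | title      | genre  | rating | year
---+------------+--------+--------+-----
2  | The Matrix | Sci-Fi | 8.9    | 1992
3  | It         | Horror | 8.7    | 2003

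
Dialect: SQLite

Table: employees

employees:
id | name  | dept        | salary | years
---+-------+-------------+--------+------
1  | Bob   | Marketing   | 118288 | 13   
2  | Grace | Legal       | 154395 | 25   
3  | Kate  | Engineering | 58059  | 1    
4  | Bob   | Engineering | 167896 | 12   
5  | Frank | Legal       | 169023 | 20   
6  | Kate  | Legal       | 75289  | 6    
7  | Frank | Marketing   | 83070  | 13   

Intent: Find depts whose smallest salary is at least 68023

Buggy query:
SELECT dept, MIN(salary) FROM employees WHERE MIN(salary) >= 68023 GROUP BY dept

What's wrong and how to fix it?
Bug: MIN() in WHERE is a misuse of aggregate

Fix: Use HAVING for the per-group MIN condition

Corrected query:
SELECT dept, MIN(salary) FROM employees GROUP BY dept HAVING MIN(salary) >= 68023

Result:
dept      | MIN(salary)
----------+------------
Legal     | 75289      
Marketing | 83070      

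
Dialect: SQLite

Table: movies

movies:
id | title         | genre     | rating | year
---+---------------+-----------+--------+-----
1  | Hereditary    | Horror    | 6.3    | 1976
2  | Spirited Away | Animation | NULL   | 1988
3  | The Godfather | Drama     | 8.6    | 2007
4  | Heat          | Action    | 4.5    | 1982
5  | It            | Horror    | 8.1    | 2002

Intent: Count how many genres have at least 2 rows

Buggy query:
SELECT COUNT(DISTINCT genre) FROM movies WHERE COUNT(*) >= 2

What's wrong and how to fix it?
Bug: WHERE filters individual rows, not groups, so a group-level COUNT is invalid there

Fix: Use a subquery that GROUPs and filters with HAVING, then count its rows

Corrected query:
SELECT COUNT(*) FROM (SELECT genre FROM movies GROUP BY genre HAVING COUNT(*) >= 2)

Result:
COUNT(*)
--------
1       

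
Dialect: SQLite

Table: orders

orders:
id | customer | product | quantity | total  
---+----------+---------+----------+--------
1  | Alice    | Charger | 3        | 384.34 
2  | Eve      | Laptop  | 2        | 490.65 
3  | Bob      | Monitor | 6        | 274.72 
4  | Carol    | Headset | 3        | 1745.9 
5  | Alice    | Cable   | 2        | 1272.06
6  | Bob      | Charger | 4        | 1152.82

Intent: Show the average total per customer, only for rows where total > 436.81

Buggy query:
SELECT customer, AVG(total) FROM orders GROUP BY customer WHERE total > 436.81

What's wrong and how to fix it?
Bug: WHERE cannot follow GROUP BY

Fix: Move the WHERE clause before GROUP BY

Corrected query:
SELECT customer, AVG(total) FROM orders WHERE total > 436.81 GROUP BY customer

Result:
customer | AVG(total)
---------+-----------
Alice    | 1272.06   
Bob      | 1152.82   
Carol    | 1745.9    
Eve      | 490.65    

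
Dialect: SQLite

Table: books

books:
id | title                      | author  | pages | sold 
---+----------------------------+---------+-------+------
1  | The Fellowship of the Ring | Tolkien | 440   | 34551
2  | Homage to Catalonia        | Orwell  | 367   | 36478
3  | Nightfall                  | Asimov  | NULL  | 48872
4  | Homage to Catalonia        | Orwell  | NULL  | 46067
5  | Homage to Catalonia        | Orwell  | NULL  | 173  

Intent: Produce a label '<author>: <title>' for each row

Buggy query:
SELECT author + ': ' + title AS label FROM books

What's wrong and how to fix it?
Bug: SQLite uses || for string concatenation; + coerces text to numbers (yielding 0)

Fix: Use the || operator for string concatenation

Corrected query:
SELECT author || ': ' || title AS label FROM books

Result:
label                              
-----------------------------------
Tolkien: The Fellowship of the Ring
Orwell: Homage to Catalonia        
Asimov: Nightfall                  
Orwell: Homage to Catalonia        
Orwell: Homage to Catalonia        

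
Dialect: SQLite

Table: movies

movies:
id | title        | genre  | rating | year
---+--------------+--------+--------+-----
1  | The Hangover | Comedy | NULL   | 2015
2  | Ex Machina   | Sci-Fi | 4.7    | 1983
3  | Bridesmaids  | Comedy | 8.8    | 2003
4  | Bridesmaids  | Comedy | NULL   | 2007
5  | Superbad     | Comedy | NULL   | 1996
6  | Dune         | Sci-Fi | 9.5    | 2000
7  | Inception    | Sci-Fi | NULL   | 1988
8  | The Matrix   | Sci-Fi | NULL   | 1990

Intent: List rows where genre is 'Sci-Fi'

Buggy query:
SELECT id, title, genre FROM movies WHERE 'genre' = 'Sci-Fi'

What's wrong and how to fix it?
Bug: 'genre' in single quotes is a string literal, not the column; the comparison is literal-vs-literal and never true

Fix: Remove the quotes around the column name (or use double quotes for an identifier)

Corrected query:
SELECT id, title, genre FROM movies WHERE genre = 'Sci-Fi'

Result:
id | title      | genre 
---+------------+-------
2  | Ex Machina | Sci-Fi
6  | Dune       | Sci-Fi
7  | Inception  | Sci-Fi
8  | The Matrix | Sci-Fi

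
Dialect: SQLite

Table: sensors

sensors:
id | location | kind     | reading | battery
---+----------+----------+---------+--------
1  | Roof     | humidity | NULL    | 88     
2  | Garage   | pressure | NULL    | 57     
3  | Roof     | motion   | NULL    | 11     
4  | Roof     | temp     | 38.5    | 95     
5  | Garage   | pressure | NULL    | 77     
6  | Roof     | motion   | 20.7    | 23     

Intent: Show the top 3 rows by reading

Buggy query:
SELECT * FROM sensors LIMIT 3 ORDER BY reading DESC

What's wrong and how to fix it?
Bug: ORDER BY cannot follow LIMIT; LIMIT is the final clause

Fix: Sort with ORDER BY, then apply LIMIT

Corrected query:
SELECT * FROM sensors ORDER BY reading DESC LIMIT 3

Result:
id | location | kind     | reading | battery
---+----------+----------+---------+--------
4  | Roof     | temp     | 38.5    | 95     
6  | Roof     | motion   | 20.7    | 23     
1  | Roof     | humidity | NULL    | 88     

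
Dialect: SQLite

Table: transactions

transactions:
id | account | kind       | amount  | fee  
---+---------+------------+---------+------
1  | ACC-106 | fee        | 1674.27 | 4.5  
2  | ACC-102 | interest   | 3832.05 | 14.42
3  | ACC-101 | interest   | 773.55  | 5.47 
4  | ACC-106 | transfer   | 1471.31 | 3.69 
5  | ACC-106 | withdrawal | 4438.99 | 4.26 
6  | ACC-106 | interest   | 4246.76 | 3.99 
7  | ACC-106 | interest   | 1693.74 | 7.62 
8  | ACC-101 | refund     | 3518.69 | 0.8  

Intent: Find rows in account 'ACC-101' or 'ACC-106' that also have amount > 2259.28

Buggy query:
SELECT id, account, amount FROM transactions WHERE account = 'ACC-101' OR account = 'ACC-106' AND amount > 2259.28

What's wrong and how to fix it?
Bug: Without parentheses, AND is evaluated before OR, so the amount filter only applies to the 'ACC-106' branch

Fix: Add parentheses around the OR so the AND applies to both alternatives

Corrected query:
SELECT id, account, amount FROM transactions WHERE (account = 'ACC-101' OR account = 'ACC-106') AND amount > 2259.28

Result:
id | account | amount 
---+---------+--------
5  | ACC-106 | 4438.99
6  | ACC-106 | 4246.76
8  | ACC-101 | 3518.69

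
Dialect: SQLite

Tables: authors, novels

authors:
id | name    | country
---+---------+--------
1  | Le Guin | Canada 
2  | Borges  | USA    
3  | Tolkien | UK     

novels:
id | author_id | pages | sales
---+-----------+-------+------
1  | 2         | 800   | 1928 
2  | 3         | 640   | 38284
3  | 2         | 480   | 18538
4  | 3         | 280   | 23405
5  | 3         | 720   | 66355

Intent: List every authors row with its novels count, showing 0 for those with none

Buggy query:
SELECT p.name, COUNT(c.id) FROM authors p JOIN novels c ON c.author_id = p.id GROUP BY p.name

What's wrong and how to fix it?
Bug: INNER JOIN drops authors rows that have no matching novels rows

Fix: Use LEFT JOIN so parents without children still appear (COUNT(c.id) gives 0)

Corrected query:
SELECT p.name, COUNT(c.id) FROM authors p LEFT JOIN novels c ON c.author_id = p.id GROUP BY p.name

Result:
name    | COUNT(c.id)
--------+------------
Borges  | 2          
Le Guin | 0          
Tolkien | 3          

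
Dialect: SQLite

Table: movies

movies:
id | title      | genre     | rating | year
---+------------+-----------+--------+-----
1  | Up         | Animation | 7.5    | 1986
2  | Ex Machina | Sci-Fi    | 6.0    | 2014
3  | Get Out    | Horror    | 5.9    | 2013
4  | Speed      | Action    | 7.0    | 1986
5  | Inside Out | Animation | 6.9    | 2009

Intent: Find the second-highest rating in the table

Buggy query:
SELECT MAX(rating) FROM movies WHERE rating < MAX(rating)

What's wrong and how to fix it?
Bug: MAX(rating) on the right of the comparison is an aggregate-in-WHERE error

Fix: Put the inner MAX in a scalar subquery

Corrected query:
SELECT MAX(rating) FROM movies WHERE rating < (SELECT MAX(rating) FROM movies)

Result:
MAX(rating)
-----------
7          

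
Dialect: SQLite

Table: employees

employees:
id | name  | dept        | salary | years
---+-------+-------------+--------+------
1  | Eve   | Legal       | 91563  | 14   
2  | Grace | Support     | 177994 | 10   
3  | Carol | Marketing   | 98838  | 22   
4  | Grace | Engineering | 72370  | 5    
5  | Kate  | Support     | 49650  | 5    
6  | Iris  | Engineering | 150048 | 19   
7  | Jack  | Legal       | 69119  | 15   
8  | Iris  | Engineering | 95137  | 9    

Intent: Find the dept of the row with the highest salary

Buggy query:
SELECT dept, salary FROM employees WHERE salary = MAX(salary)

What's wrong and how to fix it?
Bug: MAX(salary) is an aggregate and cannot be used directly in WHERE

Fix: Wrap MAX in a scalar subquery so WHERE compares against a single value

Corrected query:
SELECT dept, salary FROM employees WHERE salary = (SELECT MAX(salary) FROM employees)

Result:
dept    | salary
--------+-------
Support | 177994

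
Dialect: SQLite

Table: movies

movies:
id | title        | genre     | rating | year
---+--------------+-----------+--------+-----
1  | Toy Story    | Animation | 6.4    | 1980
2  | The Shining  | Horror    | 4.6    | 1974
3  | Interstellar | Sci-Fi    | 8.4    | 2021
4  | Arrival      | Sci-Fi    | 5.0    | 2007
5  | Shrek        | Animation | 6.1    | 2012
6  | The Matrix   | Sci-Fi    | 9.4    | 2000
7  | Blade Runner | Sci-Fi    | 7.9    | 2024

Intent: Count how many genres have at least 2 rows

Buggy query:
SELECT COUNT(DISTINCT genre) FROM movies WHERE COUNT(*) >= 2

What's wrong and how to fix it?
Bug: COUNT(*) cannot appear in WHERE; the per-group count doesn't exist yet

Fix: Use a subquery that GROUPs and filters with HAVING, then count its rows

Corrected query:
SELECT COUNT(*) FROM (SELECT genre FROM movies GROUP BY genre HAVING COUNT(*) >= 2)

Result:
COUNT(*)
--------
2       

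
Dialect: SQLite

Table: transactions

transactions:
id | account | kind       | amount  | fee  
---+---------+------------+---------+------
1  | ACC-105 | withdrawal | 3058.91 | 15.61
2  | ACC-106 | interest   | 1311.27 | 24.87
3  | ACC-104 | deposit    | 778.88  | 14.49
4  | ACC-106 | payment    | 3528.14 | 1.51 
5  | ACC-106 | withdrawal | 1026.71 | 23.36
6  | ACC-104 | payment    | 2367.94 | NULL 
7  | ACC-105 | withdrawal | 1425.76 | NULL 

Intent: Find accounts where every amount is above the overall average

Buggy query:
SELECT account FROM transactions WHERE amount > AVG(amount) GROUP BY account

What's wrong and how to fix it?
Bug: AVG() is an aggregate; it can't sit directly in WHERE

Fix: Use a subquery for AVG and a HAVING MIN(...) filter so the condition holds for every row in the group

Corrected query:
SELECT account FROM transactions GROUP BY account HAVING MIN(amount) > (SELECT AVG(amount) FROM transactions)

Result:
(no rows)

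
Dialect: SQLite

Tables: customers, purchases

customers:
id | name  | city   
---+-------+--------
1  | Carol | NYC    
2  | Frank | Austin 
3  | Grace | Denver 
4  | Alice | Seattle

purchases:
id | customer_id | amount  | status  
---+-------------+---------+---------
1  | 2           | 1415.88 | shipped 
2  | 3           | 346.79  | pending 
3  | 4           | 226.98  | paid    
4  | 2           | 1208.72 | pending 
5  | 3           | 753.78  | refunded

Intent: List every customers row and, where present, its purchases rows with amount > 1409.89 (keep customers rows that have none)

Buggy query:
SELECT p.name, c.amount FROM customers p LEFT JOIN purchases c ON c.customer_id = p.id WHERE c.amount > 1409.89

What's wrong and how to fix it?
Bug: A WHERE condition on the right-hand table after LEFT JOIN drops unmatched parents

Fix: Move the right-table condition into the ON clause so unmatched parents are kept

Corrected query:
SELECT p.name, c.amount FROM customers p LEFT JOIN purchases c ON c.customer_id = p.id AND c.amount > 1409.89

Result:
name  | amount 
------+--------
Carol | NULL   
Frank | 1415.88
Grace | NULL   
Alice | NULL   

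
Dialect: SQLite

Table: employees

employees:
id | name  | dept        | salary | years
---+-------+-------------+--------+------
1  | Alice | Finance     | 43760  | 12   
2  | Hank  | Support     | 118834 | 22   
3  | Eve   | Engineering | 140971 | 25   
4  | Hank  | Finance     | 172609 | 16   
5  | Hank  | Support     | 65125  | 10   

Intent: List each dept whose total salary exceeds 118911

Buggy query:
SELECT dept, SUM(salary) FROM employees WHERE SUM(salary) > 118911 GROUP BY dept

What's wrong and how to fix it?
Bug: WHERE runs before GROUP BY, so aggregates aren't available there

Fix: Move the aggregate condition to a HAVING clause

Corrected query:
SELECT dept, SUM(salary) FROM employees GROUP BY dept HAVING SUM(salary) > 118911

Result:
dept        | SUM(salary)
------------+------------
Engineering | 140971     
Finance     | 216369     
Support     | 183959     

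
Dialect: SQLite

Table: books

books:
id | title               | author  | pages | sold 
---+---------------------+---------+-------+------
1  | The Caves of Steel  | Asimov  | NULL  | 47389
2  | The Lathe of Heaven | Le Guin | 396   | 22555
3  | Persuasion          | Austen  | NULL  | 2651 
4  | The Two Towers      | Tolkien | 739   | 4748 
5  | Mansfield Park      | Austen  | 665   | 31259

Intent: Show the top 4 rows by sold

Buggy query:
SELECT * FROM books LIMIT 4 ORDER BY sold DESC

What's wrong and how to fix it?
Bug: ORDER BY cannot follow LIMIT; LIMIT is the final clause

Fix: Swap the clauses: ORDER BY first, then LIMIT

Corrected query:
SELECT * FROM books ORDER BY sold DESC LIMIT 4

Result:
id | title               | author  | pages | sold 
---+---------------------+---------+-------+------
1  | The Caves of Steel  | Asimov  | NULL  | 47389
5  | Mansfield Park      | Austen  | 665   | 31259
2  | The Lathe of Heaven | Le Guin | 396   | 22555
4  | The Two Towers      | Tolkien | 739   | 4748 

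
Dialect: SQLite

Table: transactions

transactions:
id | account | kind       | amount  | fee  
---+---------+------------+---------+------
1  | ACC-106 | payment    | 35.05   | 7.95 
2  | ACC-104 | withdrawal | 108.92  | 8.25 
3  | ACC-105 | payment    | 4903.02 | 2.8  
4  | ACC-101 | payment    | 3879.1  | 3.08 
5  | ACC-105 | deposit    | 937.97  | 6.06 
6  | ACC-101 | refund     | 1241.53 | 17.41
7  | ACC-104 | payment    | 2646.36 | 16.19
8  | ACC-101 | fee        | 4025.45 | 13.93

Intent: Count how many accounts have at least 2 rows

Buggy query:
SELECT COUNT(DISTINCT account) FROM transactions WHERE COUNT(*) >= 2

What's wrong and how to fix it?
Bug: WHERE filters individual rows, not groups, so a group-level COUNT is invalid there

Fix: Group first with HAVING COUNT(*) >= 2, then COUNT the resulting groups

Corrected query:
SELECT COUNT(*) FROM (SELECT account FROM transactions GROUP BY account HAVING COUNT(*) >= 2)

Result:
COUNT(*)
--------
3       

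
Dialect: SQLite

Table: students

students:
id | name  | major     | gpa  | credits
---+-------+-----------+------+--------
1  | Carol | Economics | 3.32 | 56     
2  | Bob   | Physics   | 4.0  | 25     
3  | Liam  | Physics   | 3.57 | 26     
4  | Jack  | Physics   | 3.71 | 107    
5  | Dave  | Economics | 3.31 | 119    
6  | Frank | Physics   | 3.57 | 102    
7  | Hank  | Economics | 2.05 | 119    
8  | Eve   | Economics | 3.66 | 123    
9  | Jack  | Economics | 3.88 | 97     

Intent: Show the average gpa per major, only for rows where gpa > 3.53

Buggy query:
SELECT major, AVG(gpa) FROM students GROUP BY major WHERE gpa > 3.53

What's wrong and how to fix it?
Bug: Row-level WHERE must come before GROUP BY in the clause order

Fix: Place WHERE between FROM and GROUP BY

Corrected query:
SELECT major, AVG(gpa) FROM students WHERE gpa > 3.53 GROUP BY major

Result:
major     | AVG(gpa)
----------+---------
Economics | 3.77    
Physics   | 3.7125  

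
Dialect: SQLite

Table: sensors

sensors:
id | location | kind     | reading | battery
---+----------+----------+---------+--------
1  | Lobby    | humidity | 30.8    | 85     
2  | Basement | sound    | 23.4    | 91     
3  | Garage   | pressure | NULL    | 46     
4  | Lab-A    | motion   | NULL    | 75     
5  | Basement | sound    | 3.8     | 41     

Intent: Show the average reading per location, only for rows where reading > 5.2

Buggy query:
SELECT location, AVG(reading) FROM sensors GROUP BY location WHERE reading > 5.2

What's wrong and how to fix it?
Bug: Row-level WHERE must come before GROUP BY in the clause order

Fix: Move the WHERE clause before GROUP BY

Corrected query:
SELECT location, AVG(reading) FROM sensors WHERE reading > 5.2 GROUP BY location

Result:
location | AVG(reading)
---------+-------------
Basement | 23.4        
Lobby    | 30.8        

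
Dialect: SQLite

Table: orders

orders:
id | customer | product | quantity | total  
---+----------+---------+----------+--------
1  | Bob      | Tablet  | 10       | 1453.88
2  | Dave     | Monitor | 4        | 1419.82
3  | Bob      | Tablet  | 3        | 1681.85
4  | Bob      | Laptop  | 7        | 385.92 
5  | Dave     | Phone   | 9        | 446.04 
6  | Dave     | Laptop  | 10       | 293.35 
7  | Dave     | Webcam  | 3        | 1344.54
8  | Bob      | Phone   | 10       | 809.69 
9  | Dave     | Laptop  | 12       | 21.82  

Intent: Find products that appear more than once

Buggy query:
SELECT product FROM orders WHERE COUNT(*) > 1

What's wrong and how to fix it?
Bug: WHERE can't reference COUNT(*); aggregates are computed after WHERE

Fix: GROUP BY product, then filter groups with HAVING COUNT(*) > 1

Corrected query:
SELECT product FROM orders GROUP BY product HAVING COUNT(*) > 1

Result:
product
-------
Laptop 
Phone  
Tablet 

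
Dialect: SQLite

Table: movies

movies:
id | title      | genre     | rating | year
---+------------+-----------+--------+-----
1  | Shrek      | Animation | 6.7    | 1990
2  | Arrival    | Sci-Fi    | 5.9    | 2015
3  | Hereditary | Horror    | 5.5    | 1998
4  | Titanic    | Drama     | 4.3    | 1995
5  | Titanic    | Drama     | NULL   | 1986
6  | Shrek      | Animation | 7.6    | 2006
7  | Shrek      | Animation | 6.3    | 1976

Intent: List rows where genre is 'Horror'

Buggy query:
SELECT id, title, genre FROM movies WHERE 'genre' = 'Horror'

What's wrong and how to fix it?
Bug: 'genre' in single quotes is a string literal, not the column; the comparison is literal-vs-literal and never true

Fix: Remove the quotes around the column name (or use double quotes for an identifier)

Corrected query:
SELECT id, title, genre FROM movies WHERE genre = 'Horror'

Result:
id | title      | genre 
---+------------+-------
3  | Hereditary | Horror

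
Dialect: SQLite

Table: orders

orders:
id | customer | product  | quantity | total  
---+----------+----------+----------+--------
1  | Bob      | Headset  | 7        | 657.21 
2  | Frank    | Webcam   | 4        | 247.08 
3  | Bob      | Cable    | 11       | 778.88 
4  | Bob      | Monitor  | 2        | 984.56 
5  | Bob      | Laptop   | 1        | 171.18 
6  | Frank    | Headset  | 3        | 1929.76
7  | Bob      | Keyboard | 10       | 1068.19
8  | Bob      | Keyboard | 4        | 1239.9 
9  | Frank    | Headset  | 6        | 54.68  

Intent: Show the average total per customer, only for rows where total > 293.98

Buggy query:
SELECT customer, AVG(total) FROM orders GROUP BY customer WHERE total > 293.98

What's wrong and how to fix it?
Bug: WHERE cannot follow GROUP BY

Fix: Place WHERE between FROM and GROUP BY

Corrected query:
SELECT customer, AVG(total) FROM orders WHERE total > 293.98 GROUP BY customer

Result:
customer | AVG(total)
---------+-----------
Bob      | 945.748   
Frank    | 1929.76   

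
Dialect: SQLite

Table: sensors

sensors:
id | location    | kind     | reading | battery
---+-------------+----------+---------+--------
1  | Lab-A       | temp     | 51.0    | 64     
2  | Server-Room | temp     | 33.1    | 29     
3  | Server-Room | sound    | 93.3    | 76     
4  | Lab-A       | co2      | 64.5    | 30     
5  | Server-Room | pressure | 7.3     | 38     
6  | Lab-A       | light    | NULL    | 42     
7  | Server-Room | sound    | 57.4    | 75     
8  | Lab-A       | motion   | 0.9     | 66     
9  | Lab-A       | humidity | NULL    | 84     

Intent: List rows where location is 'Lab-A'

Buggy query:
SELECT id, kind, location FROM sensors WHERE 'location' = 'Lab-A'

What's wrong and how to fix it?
Bug: 'location' in single quotes is a string literal, not the column; the comparison is literal-vs-literal and never true

Fix: Remove the quotes around the column name (or use double quotes for an identifier)

Corrected query:
SELECT id, kind, location FROM sensors WHERE location = 'Lab-A'

Result:
id | kind     | location
---+----------+---------
1  | temp     | Lab-A   
4  | co2      | Lab-A   
6  | light    | Lab-A   
8  | motion   | Lab-A   
9  | humidity | Lab-A   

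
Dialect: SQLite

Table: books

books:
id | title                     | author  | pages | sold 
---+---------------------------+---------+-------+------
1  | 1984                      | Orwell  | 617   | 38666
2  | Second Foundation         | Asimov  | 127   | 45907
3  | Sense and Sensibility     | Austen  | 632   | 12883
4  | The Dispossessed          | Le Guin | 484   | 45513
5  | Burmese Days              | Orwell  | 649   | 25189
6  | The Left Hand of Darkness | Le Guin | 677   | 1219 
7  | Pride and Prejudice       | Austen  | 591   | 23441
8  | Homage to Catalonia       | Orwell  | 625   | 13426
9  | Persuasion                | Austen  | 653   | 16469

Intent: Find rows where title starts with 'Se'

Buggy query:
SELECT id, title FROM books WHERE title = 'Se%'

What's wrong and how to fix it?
Bug: Wildcards only work with LIKE; '=' treats '%' as a literal character

Fix: Replace '=' with LIKE so 'Se%' is treated as a pattern

Corrected query:
SELECT id, title FROM books WHERE title LIKE 'Se%'

Result:
id | title                
---+----------------------
2  | Second Foundation    
3  | Sense and Sensibility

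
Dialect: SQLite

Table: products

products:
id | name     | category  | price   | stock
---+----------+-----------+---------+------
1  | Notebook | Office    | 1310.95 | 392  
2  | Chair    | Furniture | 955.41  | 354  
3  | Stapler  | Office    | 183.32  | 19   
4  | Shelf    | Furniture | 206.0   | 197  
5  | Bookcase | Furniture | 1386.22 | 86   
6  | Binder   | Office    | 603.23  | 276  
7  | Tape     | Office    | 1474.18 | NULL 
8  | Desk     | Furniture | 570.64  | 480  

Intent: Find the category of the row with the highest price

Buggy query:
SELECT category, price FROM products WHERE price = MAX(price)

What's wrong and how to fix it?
Bug: WHERE is evaluated per row; an aggregate over the whole table isn't defined there

Fix: Use a subquery: WHERE price = (SELECT MAX(price) FROM products)

Corrected query:
SELECT category, price FROM products WHERE price = (SELECT MAX(price) FROM products)

Result:
category | price  
---------+--------
Office   | 1474.18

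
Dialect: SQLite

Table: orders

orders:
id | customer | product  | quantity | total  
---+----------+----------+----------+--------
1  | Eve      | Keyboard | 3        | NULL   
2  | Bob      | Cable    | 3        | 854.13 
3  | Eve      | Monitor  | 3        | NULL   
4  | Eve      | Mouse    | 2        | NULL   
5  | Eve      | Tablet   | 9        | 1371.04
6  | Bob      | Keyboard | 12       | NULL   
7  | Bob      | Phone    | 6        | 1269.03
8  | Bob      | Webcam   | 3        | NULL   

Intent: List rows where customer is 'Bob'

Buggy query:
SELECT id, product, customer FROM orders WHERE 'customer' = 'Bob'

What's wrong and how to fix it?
Bug: 'customer' in single quotes is a string literal, not the column; the comparison is literal-vs-literal and never true

Fix: Remove the quotes around the column name (or use double quotes for an identifier)

Corrected query:
SELECT id, product, customer FROM orders WHERE customer = 'Bob'

Result:
id | product  | customer
---+----------+---------
2  | Cable    | Bob     
6  | Keyboard | Bob     
7  | Phone    | Bob     
8  | Webcam   | Bob     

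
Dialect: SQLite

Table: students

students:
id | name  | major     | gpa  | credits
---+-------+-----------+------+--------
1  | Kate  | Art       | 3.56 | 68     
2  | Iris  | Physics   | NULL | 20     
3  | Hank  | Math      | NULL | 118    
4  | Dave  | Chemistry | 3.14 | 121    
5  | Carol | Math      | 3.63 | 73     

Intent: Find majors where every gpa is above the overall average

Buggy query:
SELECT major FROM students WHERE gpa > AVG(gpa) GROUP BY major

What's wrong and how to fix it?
Bug: WHERE evaluates per row before aggregation, so AVG() is unavailable

Fix: Use a subquery for AVG and a HAVING MIN(...) filter so the condition holds for every row in the group

Corrected query:
SELECT major FROM students GROUP BY major HAVING MIN(gpa) > (SELECT AVG(gpa) FROM students)

Result:
major
-----
Art  
Math 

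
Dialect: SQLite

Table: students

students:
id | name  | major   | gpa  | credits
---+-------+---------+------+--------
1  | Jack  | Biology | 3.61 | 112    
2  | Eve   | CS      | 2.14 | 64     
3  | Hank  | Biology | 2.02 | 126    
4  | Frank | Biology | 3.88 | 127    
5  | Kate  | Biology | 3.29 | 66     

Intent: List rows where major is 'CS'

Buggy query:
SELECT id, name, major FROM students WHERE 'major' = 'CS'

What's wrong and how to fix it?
Bug: Single quotes denote string literals in SQL; the column name is being compared as a constant string

Fix: Remove the quotes around the column name (or use double quotes for an identifier)

Corrected query:
SELECT id, name, major FROM students WHERE major = 'CS'

Result:
id | name | major
---+------+------
2  | Eve  | CS   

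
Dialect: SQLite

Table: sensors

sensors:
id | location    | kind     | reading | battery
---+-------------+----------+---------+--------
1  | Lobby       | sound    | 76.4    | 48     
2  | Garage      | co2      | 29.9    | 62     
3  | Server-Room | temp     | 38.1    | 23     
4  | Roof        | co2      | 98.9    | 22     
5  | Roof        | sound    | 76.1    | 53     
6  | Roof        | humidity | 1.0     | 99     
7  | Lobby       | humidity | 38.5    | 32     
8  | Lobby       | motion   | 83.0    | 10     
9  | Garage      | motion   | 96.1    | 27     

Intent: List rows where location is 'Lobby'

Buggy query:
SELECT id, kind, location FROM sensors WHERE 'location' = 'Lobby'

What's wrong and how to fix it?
Bug: Single quotes denote string literals in SQL; the column name is being compared as a constant string

Fix: Remove the quotes around the column name (or use double quotes for an identifier)

Corrected query:
SELECT id, kind, location FROM sensors WHERE location = 'Lobby'

Result:
id | kind     | location
---+----------+---------
1  | sound    | Lobby   
7  | humidity | Lobby   
8  | motion   | Lobby   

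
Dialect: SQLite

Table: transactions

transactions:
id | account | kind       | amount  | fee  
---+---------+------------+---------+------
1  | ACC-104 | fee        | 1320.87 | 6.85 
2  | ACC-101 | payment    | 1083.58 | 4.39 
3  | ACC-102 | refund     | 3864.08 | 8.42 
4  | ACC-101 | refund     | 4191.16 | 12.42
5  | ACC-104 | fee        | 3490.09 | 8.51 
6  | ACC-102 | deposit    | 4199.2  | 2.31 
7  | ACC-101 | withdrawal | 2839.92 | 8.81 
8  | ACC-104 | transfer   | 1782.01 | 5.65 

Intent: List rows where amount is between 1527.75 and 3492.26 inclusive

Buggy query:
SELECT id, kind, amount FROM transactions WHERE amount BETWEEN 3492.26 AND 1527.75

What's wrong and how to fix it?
Bug: The bounds are reversed; BETWEEN a AND b requires a <= b to match anything

Fix: Write BETWEEN 1527.75 AND 3492.26

Corrected query:
SELECT id, kind, amount FROM transactions WHERE amount BETWEEN 1527.75 AND 3492.26

Result:
id | kind       | amount 
---+------------+--------
5  | fee        | 3490.09
7  | withdrawal | 2839.92
8  | transfer   | 1782.01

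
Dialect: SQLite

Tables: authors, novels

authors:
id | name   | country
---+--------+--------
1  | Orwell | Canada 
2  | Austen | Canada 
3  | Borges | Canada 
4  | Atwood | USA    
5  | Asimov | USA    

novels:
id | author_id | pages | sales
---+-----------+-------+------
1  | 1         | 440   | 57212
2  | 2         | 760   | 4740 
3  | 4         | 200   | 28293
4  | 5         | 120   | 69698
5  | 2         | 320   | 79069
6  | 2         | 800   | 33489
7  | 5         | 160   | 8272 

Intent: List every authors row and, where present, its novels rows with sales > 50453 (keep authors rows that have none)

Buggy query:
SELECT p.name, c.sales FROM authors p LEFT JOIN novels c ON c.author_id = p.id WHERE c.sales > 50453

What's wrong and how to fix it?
Bug: Filtering c.sales in WHERE discards the NULL rows produced by LEFT JOIN, turning it into an inner join

Fix: Put 'c.sales > 50453' in the JOIN's ON clause instead of WHERE

Corrected query:
SELECT p.name, c.sales FROM authors p LEFT JOIN novels c ON c.author_id = p.id AND c.sales > 50453

Result:
name   | sales
-------+------
Orwell | 57212
Austen | 79069
Borges | NULL 
Atwood | NULL 
Asimov | 69698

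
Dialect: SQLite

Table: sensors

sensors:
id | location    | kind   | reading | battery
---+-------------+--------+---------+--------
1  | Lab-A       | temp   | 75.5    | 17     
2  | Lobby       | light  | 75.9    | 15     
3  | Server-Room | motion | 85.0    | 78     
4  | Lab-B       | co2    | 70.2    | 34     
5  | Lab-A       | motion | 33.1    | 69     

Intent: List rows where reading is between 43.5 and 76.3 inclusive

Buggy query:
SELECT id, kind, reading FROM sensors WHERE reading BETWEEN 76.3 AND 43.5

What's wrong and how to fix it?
Bug: BETWEEN expects the lower bound first; with 76.3 AND 43.5 the range is empty

Fix: Swap the bounds so the smaller value comes first

Corrected query:
SELECT id, kind, reading FROM sensors WHERE reading BETWEEN 43.5 AND 76.3

Result:
id | kind  | reading
---+-------+--------
1  | temp  | 75.5   
2  | light | 75.9   
4  | co2   | 70.2   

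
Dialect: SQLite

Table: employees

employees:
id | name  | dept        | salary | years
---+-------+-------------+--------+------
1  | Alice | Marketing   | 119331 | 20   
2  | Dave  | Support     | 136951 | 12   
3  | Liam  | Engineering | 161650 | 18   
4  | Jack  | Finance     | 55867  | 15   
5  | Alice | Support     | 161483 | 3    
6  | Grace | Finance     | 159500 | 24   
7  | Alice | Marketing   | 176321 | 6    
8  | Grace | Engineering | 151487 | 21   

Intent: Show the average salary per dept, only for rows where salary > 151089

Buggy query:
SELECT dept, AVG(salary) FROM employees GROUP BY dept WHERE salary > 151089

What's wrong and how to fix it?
Bug: Row-level WHERE must come before GROUP BY in the clause order

Fix: Move the WHERE clause before GROUP BY

Corrected query:
SELECT dept, AVG(salary) FROM employees WHERE salary > 151089 GROUP BY dept

Result:
dept        | AVG(salary)
------------+------------
Engineering | 156568.5   
Finance     | 159500     
Marketing   | 176321     
Support     | 161483     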